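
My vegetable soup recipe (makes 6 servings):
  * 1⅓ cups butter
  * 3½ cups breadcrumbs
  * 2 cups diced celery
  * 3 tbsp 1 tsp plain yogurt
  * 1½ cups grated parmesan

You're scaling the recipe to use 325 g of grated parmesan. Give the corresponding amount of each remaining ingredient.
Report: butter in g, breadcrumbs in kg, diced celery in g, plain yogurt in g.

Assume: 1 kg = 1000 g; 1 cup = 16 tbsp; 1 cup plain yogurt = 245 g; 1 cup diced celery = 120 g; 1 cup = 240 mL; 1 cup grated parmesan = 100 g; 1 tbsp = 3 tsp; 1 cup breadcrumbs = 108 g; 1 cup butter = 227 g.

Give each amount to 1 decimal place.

The original recipe has 150 g of grated parmesan, so the scaling factor is 325 ÷ 150 = 13/6.
butter: 4/3 cup × 13/6 × 227 g/cup ≈ 655.8 g
breadcrumbs: 3.5 cup × 13/6 × 108 g/cup ÷ 1000 g/kg ≈ 0.8 kg
diced celery: 2 cup × 13/6 × 120 g/cup = 520.0 g
plain yogurt: (3 tbsp + 1 tsp = 10/3 tbsp) × 13/6 ÷ 16 tbsp/cup × 245 g/cup ≈ 110.6 g

butter: 655.8 g; breadcrumbs: 0.8 kg; diced celery: 520.0 g; plain yogurt: 110.6 g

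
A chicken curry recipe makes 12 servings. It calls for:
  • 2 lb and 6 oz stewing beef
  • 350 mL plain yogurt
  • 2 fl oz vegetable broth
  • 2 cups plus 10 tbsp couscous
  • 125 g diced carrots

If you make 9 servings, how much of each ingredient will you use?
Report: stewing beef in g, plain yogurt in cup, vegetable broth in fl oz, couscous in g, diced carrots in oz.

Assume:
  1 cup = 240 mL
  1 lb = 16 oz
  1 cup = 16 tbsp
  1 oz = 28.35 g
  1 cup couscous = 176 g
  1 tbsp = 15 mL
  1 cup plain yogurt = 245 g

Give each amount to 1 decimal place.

Scaling factor: 9/12 = 3/4 = 0.75.
stewing beef: (2 lb + 6 oz = 2.375 lb) × 3/4 × 16 oz/lb × 28.35 g/oz ≈ 808.0 g
plain yogurt: 350 mL × 3/4 ÷ 240 mL/cup ≈ 1.1 cup
vegetable broth: 2 fl oz × 3/4 = 1.5 fl oz
couscous: (2 cup + 10 tbsp = 2.625 cup) × 3/4 × 176 g/cup = 346.5 g
diced carrots: 125 g × 3/4 ÷ 28.35 g/oz ≈ 3.3 oz

stewing beef: 808.0 g; plain yogurt: 1.1 cup; vegetable broth: 1.5 fl oz; couscous: 346.5 g; diced carrots: 3.3 oz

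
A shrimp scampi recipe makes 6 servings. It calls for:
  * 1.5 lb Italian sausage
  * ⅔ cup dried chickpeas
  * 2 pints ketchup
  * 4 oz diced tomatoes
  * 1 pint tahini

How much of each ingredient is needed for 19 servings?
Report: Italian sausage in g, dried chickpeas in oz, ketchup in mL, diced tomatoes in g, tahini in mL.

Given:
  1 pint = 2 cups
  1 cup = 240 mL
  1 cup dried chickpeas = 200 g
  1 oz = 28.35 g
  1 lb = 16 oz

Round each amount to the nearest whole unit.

Italian sausage: 2155 g; dried chickpeas: 15 oz; ketchup: 3040 mL; diced tomatoes: 359 g; tahini: 1520 mL

Scaling factor: 19/6.
Italian sausage: 1.5 lb × 19/6 × 16 oz/lb × 28.35 g/oz ≈ 2155 g
dried chickpeas: 2/3 cup × 19/6 × 200 g/cup ÷ 28.35 g/oz ≈ 15 oz
ketchup: 2 pint × 19/6 × 2 cup/pint × 240 mL/cup = 3040 mL
diced tomatoes: 4 oz × 19/6 × 28.35 g/oz ≈ 359 g
tahini: 1 pint × 19/6 × 2 cup/pint × 240 mL/cup = 1520 mL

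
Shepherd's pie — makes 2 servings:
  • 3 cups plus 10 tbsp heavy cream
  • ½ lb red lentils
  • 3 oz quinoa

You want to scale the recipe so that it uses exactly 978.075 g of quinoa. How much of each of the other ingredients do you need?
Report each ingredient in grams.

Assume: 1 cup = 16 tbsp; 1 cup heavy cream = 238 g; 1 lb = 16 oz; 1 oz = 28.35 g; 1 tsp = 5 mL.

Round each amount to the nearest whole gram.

The original recipe has 85.05 g of quinoa, so the scaling factor is 978.075 ÷ 85.05 = 23/2 = 11.5.
heavy cream: (3 cup + 10 tbsp = 3.625 cup) × 23/2 × 238 g/cup ≈ 9922 g
red lentils: 0.5 lb × 23/2 × 16 oz/lb × 28.35 g/oz ≈ 2608 g

heavy cream: 9922 g; red lentils: 2608 g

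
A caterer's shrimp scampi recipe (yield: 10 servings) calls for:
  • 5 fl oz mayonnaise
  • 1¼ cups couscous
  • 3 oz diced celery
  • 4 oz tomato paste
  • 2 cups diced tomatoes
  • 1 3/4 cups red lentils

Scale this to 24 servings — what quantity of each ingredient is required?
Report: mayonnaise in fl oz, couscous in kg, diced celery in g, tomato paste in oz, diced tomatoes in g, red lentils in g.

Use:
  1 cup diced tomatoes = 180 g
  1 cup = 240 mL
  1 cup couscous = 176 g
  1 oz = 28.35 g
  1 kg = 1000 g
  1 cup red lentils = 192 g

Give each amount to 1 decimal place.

Scaling factor: 24/10 = 12/5 = 2.4.
mayonnaise: 5 fl oz × 12/5 = 12.0 fl oz
couscous: 1.25 cup × 12/5 × 176 g/cup ÷ 1000 g/kg ≈ 0.5 kg
diced celery: 3 oz × 12/5 × 28.35 g/oz ≈ 204.1 g
tomato paste: 4 oz × 12/5 = 9.6 oz
diced tomatoes: 2 cup × 12/5 × 180 g/cup = 864.0 g
red lentils: 1.75 cup × 12/5 × 192 g/cup = 806.4 g

mayonnaise: 12.0 fl oz; couscous: 0.5 kg; diced celery: 204.1 g; tomato paste: 9.6 oz; diced tomatoes: 864.0 g; red lentils: 806.4 g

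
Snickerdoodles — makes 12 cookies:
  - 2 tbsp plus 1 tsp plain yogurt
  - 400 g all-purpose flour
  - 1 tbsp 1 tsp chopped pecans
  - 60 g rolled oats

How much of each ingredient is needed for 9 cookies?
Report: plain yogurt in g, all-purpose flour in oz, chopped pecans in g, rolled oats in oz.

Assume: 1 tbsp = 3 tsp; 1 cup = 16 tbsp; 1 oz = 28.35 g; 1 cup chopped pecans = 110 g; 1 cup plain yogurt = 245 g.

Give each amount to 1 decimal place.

Scaling factor: 9/12 = 3/4 = 0.75.
plain yogurt: (2 tbsp + 1 tsp = 7/3 tbsp) × 3/4 ÷ 16 tbsp/cup × 245 g/cup ≈ 26.8 g
all-purpose flour: 400 g × 3/4 ÷ 28.35 g/oz ≈ 10.6 oz
chopped pecans: (1 tbsp + 1 tsp = 4/3 tbsp) × 3/4 ÷ 16 tbsp/cup × 110 g/cup ≈ 6.9 g
rolled oats: 60 g × 3/4 ÷ 28.35 g/oz ≈ 1.6 oz

plain yogurt: 26.8 g; all-purpose flour: 10.6 oz; chopped pecans: 6.9 g; rolled oats: 1.6 oz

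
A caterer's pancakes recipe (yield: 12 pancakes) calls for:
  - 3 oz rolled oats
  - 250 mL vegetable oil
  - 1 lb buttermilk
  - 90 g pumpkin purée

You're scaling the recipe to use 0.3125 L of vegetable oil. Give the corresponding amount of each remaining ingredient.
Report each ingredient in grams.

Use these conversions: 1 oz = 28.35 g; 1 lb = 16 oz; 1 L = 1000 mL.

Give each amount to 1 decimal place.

The original recipe has 0.25 L of vegetable oil, so the scaling factor is 0.3125 ÷ 0.25 = 5/4 = 1.25.
rolled oats: 3 oz × 5/4 × 28.35 g/oz ≈ 106.3 g
buttermilk: 1 lb × 5/4 × 16 oz/lb × 28.35 g/oz = 567.0 g
pumpkin purée: 90 g × 5/4 = 112.5 g

rolled oats: 106.3 g; buttermilk: 567.0 g; pumpkin purée: 112.5 g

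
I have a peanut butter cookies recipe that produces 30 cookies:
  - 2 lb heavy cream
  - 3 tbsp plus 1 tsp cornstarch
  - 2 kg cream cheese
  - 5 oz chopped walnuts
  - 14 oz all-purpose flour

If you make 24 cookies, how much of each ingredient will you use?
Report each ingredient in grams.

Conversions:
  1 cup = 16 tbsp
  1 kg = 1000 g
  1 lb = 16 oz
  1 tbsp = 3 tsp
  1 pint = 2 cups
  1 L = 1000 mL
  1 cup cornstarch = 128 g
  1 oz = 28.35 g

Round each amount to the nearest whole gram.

heavy cream: 726 g; cornstarch: 21 g; cream cheese: 1600 g; chopped walnuts: 113 g; all-purpose flour: 318 g

Scaling factor: 24/30 = 4/5 = 0.8.
heavy cream: 2 lb × 4/5 × 16 oz/lb × 28.35 g/oz ≈ 726 g
cornstarch: (3 tbsp + 1 tsp = 10/3 tbsp) × 4/5 ÷ 16 tbsp/cup × 128 g/cup ≈ 21 g
cream cheese: 2 kg × 4/5 × 1000 g/kg = 1600 g
chopped walnuts: 5 oz × 4/5 × 28.35 g/oz ≈ 113 g
all-purpose flour: 14 oz × 4/5 × 28.35 g/oz ≈ 318 g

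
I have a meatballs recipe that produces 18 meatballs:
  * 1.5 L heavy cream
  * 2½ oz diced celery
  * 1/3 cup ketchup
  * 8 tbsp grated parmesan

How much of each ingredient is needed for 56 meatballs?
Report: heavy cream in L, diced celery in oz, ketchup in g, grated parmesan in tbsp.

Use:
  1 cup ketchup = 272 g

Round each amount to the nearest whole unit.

Scaling factor: 56/18 = 28/9.
heavy cream: 1.5 L × 28/9 ≈ 5 L
diced celery: 2.5 oz × 28/9 ≈ 8 oz
ketchup: 1/3 cup × 28/9 × 272 g/cup ≈ 282 g
grated parmesan: 8 tbsp × 28/9 ≈ 25 tbsp

heavy cream: 5 L; diced celery: 8 oz; ketchup: 282 g; grated parmesan: 25 tbsp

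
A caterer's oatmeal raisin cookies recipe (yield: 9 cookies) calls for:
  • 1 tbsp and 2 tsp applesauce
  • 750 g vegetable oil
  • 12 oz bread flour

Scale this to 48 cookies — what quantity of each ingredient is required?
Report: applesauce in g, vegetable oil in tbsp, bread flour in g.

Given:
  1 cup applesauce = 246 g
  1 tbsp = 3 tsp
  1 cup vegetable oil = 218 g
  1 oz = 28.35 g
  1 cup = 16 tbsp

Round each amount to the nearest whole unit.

Scaling factor: 48/9 = 16/3.
applesauce: (1 tbsp + 2 tsp = 5/3 tbsp) × 16/3 ÷ 16 tbsp/cup × 246 g/cup ≈ 137 g
vegetable oil: 750 g × 16/3 ÷ 218 g/cup × 16 tbsp/cup ≈ 294 tbsp
bread flour: 12 oz × 16/3 × 28.35 g/oz ≈ 1814 g

applesauce: 137 g; vegetable oil: 294 tbsp; bread flour: 1814 g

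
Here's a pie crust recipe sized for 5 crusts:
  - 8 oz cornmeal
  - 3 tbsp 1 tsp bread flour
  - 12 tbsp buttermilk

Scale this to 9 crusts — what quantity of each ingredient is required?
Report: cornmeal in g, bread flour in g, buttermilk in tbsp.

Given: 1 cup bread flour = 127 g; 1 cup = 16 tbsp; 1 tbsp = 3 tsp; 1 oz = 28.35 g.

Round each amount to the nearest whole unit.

cornmeal: 408 g; bread flour: 48 g; buttermilk: 22 tbsp

Scaling factor: 9/5 = 1.8.
cornmeal: 8 oz × 9/5 × 28.35 g/oz ≈ 408 g
bread flour: (3 tbsp + 1 tsp = 10/3 tbsp) × 9/5 ÷ 16 tbsp/cup × 127 g/cup ≈ 48 g
buttermilk: 12 tbsp × 9/5 ≈ 22 tbsp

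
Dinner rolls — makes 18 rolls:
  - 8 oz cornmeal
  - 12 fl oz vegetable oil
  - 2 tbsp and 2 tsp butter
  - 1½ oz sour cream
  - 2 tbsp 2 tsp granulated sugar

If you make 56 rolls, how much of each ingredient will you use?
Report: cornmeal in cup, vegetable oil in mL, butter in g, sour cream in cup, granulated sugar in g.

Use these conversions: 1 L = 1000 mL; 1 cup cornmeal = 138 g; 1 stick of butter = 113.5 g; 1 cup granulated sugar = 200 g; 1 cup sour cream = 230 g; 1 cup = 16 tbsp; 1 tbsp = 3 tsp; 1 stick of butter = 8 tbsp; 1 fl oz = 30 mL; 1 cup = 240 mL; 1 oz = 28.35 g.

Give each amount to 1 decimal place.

Scaling factor: 56/18 = 28/9.
cornmeal: 8 oz × 28/9 × 28.35 g/oz ÷ 138 g/cup ≈ 5.1 cup
vegetable oil: 12 fl oz × 28/9 × 30 mL/fl oz = 1120.0 mL
butter: (2 tbsp + 2 tsp = 8/3 tbsp) × 28/9 ÷ 8 tbsp/stick × 113.5 g/stick ≈ 117.7 g
sour cream: 1.5 oz × 28/9 × 28.35 g/oz ÷ 230 g/cup ≈ 0.6 cup
granulated sugar: (2 tbsp + 2 tsp = 8/3 tbsp) × 28/9 ÷ 16 tbsp/cup × 200 g/cup ≈ 103.7 g

cornmeal: 5.1 cup; vegetable oil: 1120.0 mL; butter: 117.7 g; sour cream: 0.6 cup; granulated sugar: 103.7 g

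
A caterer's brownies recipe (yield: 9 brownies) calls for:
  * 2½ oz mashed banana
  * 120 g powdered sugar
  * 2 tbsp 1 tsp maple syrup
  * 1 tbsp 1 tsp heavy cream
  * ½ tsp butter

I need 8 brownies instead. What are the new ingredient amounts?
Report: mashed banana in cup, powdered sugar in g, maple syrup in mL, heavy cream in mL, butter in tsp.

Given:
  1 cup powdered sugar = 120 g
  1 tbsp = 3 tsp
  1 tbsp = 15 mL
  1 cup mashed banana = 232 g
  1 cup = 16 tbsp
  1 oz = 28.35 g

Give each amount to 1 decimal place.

mashed banana: 0.3 cup; powdered sugar: 106.7 g; maple syrup: 31.1 mL; heavy cream: 17.8 mL; butter: 0.4 tsp

Scaling factor: 8/9.
mashed banana: 2.5 oz × 8/9 × 28.35 g/oz ÷ 232 g/cup ≈ 0.3 cup
powdered sugar: 120 g × 8/9 ≈ 106.7 g
maple syrup: (2 tbsp + 1 tsp = 7/3 tbsp) × 8/9 × 15 mL/tbsp ≈ 31.1 mL
heavy cream: (1 tbsp + 1 tsp = 4/3 tbsp) × 8/9 × 15 mL/tbsp ≈ 17.8 mL
butter: 0.5 tsp × 8/9 ≈ 0.4 tsp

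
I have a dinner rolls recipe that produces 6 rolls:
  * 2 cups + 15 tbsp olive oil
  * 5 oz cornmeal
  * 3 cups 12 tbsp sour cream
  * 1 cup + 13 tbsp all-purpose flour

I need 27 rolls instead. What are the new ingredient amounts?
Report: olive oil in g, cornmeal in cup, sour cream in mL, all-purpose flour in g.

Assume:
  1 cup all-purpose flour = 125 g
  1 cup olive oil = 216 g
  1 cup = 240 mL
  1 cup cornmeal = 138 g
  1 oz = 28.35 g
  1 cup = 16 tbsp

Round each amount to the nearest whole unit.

Scaling factor: 27/6 = 9/2 = 4.5.
olive oil: (2 cup + 15 tbsp = 2.9375 cup) × 9/2 × 216 g/cup ≈ 2855 g
cornmeal: 5 oz × 9/2 × 28.35 g/oz ÷ 138 g/cup ≈ 5 cup
sour cream: (3 cup + 12 tbsp = 3.75 cup) × 9/2 × 240 mL/cup = 4050 mL
all-purpose flour: (1 cup + 13 tbsp = 1.8125 cup) × 9/2 × 125 g/cup ≈ 1020 g

olive oil: 2855 g; cornmeal: 5 cup; sour cream: 4050 mL; all-purpose flour: 1020 g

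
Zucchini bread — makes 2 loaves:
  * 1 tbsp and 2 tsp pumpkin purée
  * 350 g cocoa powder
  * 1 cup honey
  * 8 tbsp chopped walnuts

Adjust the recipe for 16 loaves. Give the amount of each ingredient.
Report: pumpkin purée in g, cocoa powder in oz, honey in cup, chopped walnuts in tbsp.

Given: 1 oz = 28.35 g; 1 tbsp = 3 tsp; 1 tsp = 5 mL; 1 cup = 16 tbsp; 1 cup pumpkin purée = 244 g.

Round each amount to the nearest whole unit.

pumpkin purée: 203 g; cocoa powder: 99 oz; honey: 8 cup; chopped walnuts: 64 tbsp

Scaling factor: 16/2 = 8.
pumpkin purée: (1 tbsp + 2 tsp = 5/3 tbsp) × 8 ÷ 16 tbsp/cup × 244 g/cup ≈ 203 g
cocoa powder: 350 g × 8 ÷ 28.35 g/oz ≈ 99 oz
honey: 1 cup × 8 = 8 cup
chopped walnuts: 8 tbsp × 8 = 64 tbsp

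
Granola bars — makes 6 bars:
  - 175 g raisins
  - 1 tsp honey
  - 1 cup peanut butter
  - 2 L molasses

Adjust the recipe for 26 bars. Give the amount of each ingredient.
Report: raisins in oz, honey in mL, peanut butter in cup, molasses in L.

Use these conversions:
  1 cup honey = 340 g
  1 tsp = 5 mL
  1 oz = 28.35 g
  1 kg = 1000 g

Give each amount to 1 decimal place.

Scaling factor: 26/6 = 13/3.
raisins: 175 g × 13/3 ÷ 28.35 g/oz ≈ 26.7 oz
honey: 1 tsp × 13/3 × 5 mL/tsp ≈ 21.7 mL
peanut butter: 1 cup × 13/3 ≈ 4.3 cup
molasses: 2 L × 13/3 ≈ 8.7 L

raisins: 26.7 oz; honey: 21.7 mL; peanut butter: 4.3 cup; molasses: 8.7 L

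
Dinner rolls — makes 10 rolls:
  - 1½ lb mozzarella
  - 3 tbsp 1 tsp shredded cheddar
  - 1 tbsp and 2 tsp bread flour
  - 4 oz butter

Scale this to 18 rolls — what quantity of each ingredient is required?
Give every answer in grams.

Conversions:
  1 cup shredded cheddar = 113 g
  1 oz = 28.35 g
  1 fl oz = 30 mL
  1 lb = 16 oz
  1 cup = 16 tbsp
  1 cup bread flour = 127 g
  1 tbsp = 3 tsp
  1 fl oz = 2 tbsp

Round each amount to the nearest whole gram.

mozzarella: 1225 g; shredded cheddar: 42 g; bread flour: 24 g; butter: 204 g

Scaling factor: 18/10 = 9/5 = 1.8.
mozzarella: 1.5 lb × 9/5 × 16 oz/lb × 28.35 g/oz ≈ 1225 g
shredded cheddar: (3 tbsp + 1 tsp = 10/3 tbsp) × 9/5 ÷ 16 tbsp/cup × 113 g/cup ≈ 42 g
bread flour: (1 tbsp + 2 tsp = 5/3 tbsp) × 9/5 ÷ 16 tbsp/cup × 127 g/cup ≈ 24 g
butter: 4 oz × 9/5 × 28.35 g/oz ≈ 204 g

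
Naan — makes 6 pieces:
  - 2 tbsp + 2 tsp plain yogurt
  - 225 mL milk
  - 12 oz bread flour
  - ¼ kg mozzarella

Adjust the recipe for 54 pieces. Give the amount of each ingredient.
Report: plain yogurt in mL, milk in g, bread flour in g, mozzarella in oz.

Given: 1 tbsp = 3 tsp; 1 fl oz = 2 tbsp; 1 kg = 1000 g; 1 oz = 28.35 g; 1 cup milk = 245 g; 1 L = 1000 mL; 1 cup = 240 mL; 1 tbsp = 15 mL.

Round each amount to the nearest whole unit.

plain yogurt: 360 mL; milk: 2067 g; bread flour: 3062 g; mozzarella: 79 oz

Scaling factor: 54/6 = 9.
plain yogurt: (2 tbsp + 2 tsp = 8/3 tbsp) × 9 × 15 mL/tbsp = 360 mL
milk: 225 mL × 9 ÷ 240 mL/cup × 245 g/cup ≈ 2067 g
bread flour: 12 oz × 9 × 28.35 g/oz ≈ 3062 g
mozzarella: 0.25 kg × 9 × 1000 g/kg ÷ 28.35 g/oz ≈ 79 oz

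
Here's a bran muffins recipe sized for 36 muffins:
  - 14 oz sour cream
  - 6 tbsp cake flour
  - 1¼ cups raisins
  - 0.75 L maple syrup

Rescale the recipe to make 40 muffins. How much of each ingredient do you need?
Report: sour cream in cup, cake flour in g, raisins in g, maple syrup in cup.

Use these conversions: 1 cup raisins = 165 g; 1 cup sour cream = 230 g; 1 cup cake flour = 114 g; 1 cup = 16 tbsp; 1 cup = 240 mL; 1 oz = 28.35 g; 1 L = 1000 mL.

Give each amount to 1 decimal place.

sour cream: 1.9 cup; cake flour: 47.5 g; raisins: 229.2 g; maple syrup: 3.5 cup

Scaling factor: 40/36 = 10/9.
sour cream: 14 oz × 10/9 × 28.35 g/oz ÷ 230 g/cup ≈ 1.9 cup
cake flour: 6 tbsp × 10/9 ÷ 16 tbsp/cup × 114 g/cup = 47.5 g
raisins: 1.25 cup × 10/9 × 165 g/cup ≈ 229.2 g
maple syrup: 0.75 L × 10/9 × 1000 mL/L ÷ 240 mL/cup ≈ 3.5 cup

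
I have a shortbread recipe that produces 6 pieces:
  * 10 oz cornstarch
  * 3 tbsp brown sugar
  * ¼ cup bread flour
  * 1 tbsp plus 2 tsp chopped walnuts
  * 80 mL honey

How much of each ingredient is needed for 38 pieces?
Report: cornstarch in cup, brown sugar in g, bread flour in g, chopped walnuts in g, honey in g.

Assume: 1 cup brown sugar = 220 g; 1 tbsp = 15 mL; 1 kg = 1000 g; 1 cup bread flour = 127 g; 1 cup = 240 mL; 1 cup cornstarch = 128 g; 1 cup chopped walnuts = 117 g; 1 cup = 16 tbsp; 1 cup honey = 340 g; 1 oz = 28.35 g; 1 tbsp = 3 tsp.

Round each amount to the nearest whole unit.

Scaling factor: 38/6 = 19/3.
cornstarch: 10 oz × 19/3 × 28.35 g/oz ÷ 128 g/cup ≈ 14 cup
brown sugar: 3 tbsp × 19/3 ÷ 16 tbsp/cup × 220 g/cup ≈ 261 g
bread flour: 0.25 cup × 19/3 × 127 g/cup ≈ 201 g
chopped walnuts: (1 tbsp + 2 tsp = 5/3 tbsp) × 19/3 ÷ 16 tbsp/cup × 117 g/cup ≈ 77 g
honey: 80 mL × 19/3 ÷ 240 mL/cup × 340 g/cup ≈ 718 g

cornstarch: 14 cup; brown sugar: 261 g; bread flour: 201 g; chopped walnuts: 77 g; honey: 718 g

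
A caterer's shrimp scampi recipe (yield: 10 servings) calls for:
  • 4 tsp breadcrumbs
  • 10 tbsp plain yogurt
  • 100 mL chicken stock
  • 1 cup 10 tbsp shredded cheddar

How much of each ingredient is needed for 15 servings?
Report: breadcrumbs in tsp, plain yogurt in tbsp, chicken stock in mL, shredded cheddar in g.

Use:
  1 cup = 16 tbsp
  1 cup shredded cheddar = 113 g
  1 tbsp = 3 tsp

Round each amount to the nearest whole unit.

breadcrumbs: 6 tsp; plain yogurt: 15 tbsp; chicken stock: 150 mL; shredded cheddar: 275 g

Scaling factor: 15/10 = 3/2 = 1.5.
breadcrumbs: 4 tsp × 3/2 = 6 tsp
plain yogurt: 10 tbsp × 3/2 = 15 tbsp
chicken stock: 100 mL × 3/2 = 150 mL
shredded cheddar: (1 cup + 10 tbsp = 1.625 cup) × 3/2 × 113 g/cup ≈ 275 g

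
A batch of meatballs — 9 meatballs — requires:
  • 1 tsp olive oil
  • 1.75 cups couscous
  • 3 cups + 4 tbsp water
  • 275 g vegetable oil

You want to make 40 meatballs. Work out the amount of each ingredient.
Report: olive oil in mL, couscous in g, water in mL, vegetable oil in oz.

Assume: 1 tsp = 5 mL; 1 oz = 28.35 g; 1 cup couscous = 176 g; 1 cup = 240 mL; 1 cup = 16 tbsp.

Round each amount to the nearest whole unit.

Scaling factor: 40/9.
olive oil: 1 tsp × 40/9 × 5 mL/tsp ≈ 22 mL
couscous: 1.75 cup × 40/9 × 176 g/cup ≈ 1369 g
water: (3 cup + 4 tbsp = 3.25 cup) × 40/9 × 240 mL/cup ≈ 3467 mL
vegetable oil: 275 g × 40/9 ÷ 28.35 g/oz ≈ 43 oz

olive oil: 22 mL; couscous: 1369 g; water: 3467 mL; vegetable oil: 43 oz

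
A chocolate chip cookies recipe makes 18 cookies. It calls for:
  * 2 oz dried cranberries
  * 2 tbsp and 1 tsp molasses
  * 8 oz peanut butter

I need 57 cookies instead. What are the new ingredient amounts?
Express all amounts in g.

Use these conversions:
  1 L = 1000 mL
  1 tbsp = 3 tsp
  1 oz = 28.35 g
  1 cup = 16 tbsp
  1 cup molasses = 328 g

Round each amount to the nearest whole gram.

dried cranberries: 180 g; molasses: 151 g; peanut butter: 718 g

Scaling factor: 57/18 = 19/6.
dried cranberries: 2 oz × 19/6 × 28.35 g/oz ≈ 180 g
molasses: (2 tbsp + 1 tsp = 7/3 tbsp) × 19/6 ÷ 16 tbsp/cup × 328 g/cup ≈ 151 g
peanut butter: 8 oz × 19/6 × 28.35 g/oz ≈ 718 g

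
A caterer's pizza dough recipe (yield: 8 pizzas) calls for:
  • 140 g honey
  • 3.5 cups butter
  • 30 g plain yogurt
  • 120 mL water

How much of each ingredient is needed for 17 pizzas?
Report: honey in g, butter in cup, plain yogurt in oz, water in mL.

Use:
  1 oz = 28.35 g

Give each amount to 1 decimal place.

Scaling factor: 17/8 = 2.125.
honey: 140 g × 17/8 = 297.5 g
butter: 3.5 cup × 17/8 ≈ 7.4 cup
plain yogurt: 30 g × 17/8 ÷ 28.35 g/oz ≈ 2.2 oz
water: 120 mL × 17/8 = 255.0 mL

honey: 297.5 g; butter: 7.4 cup; plain yogurt: 2.2 oz; water: 255.0 mL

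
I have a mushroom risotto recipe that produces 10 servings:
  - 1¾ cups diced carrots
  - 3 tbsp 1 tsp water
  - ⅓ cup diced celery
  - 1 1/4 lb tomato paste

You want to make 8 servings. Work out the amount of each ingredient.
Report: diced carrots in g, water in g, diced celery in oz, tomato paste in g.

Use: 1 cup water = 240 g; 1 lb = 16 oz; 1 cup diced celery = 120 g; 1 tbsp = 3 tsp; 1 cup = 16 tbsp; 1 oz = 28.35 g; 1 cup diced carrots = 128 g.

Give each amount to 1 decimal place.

diced carrots: 179.2 g; water: 40.0 g; diced celery: 1.1 oz; tomato paste: 453.6 g

Scaling factor: 8/10 = 4/5 = 0.8.
diced carrots: 1.75 cup × 4/5 × 128 g/cup = 179.2 g
water: (3 tbsp + 1 tsp = 10/3 tbsp) × 4/5 ÷ 16 tbsp/cup × 240 g/cup = 40.0 g
diced celery: 1/3 cup × 4/5 × 120 g/cup ÷ 28.35 g/oz ≈ 1.1 oz
tomato paste: 1.25 lb × 4/5 × 16 oz/lb × 28.35 g/oz = 453.6 g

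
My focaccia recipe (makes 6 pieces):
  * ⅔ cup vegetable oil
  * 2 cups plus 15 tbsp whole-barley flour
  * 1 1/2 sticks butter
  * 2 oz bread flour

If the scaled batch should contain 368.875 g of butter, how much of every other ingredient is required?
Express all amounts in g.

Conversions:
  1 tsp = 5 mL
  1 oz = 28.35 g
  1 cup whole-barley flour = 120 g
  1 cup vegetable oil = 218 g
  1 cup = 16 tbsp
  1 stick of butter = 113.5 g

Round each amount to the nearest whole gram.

vegetable oil: 315 g; whole-barley flour: 764 g; bread flour: 123 g

The original recipe has 170.25 g of butter, so the scaling factor is 368.875 ÷ 170.25 = 13/6.
vegetable oil: 2/3 cup × 13/6 × 218 g/cup ≈ 315 g
whole-barley flour: (2 cup + 15 tbsp = 2.9375 cup) × 13/6 × 120 g/cup ≈ 764 g
bread flour: 2 oz × 13/6 × 28.35 g/oz ≈ 123 g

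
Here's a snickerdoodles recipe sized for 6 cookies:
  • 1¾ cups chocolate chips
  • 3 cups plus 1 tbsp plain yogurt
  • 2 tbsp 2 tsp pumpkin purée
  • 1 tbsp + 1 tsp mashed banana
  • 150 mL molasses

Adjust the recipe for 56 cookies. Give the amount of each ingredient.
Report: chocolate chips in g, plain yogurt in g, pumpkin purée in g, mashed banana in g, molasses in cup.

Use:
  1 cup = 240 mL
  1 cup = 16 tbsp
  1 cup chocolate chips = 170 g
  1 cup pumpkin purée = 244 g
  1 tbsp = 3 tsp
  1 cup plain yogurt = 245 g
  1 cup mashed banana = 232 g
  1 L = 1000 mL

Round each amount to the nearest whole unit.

chocolate chips: 2777 g; plain yogurt: 7003 g; pumpkin purée: 380 g; mashed banana: 180 g; molasses: 6 cup

Scaling factor: 56/6 = 28/3.
chocolate chips: 1.75 cup × 28/3 × 170 g/cup ≈ 2777 g
plain yogurt: (3 cup + 1 tbsp = 3.0625 cup) × 28/3 × 245 g/cup ≈ 7003 g
pumpkin purée: (2 tbsp + 2 tsp = 8/3 tbsp) × 28/3 ÷ 16 tbsp/cup × 244 g/cup ≈ 380 g
mashed banana: (1 tbsp + 1 tsp = 4/3 tbsp) × 28/3 ÷ 16 tbsp/cup × 232 g/cup ≈ 180 g
molasses: 150 mL × 28/3 ÷ 240 mL/cup ≈ 6 cup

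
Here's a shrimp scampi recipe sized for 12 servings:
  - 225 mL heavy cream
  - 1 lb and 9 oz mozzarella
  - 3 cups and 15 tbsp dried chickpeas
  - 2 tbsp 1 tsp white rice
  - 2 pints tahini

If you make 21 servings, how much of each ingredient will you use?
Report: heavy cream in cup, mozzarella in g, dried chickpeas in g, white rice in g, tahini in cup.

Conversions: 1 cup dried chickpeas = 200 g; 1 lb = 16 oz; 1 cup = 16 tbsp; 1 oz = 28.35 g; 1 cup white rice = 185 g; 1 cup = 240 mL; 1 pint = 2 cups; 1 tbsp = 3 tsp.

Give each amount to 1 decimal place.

heavy cream: 1.6 cup; mozzarella: 1240.3 g; dried chickpeas: 1378.1 g; white rice: 47.2 g; tahini: 7.0 cup

Scaling factor: 21/12 = 7/4 = 1.75.
heavy cream: 225 mL × 7/4 ÷ 240 mL/cup ≈ 1.6 cup
mozzarella: (1 lb + 9 oz = 1.5625 lb) × 7/4 × 16 oz/lb × 28.35 g/oz ≈ 1240.3 g
dried chickpeas: (3 cup + 15 tbsp = 3.9375 cup) × 7/4 × 200 g/cup ≈ 1378.1 g
white rice: (2 tbsp + 1 tsp = 7/3 tbsp) × 7/4 ÷ 16 tbsp/cup × 185 g/cup ≈ 47.2 g
tahini: 2 pint × 7/4 × 2 cup/pint = 7.0 cup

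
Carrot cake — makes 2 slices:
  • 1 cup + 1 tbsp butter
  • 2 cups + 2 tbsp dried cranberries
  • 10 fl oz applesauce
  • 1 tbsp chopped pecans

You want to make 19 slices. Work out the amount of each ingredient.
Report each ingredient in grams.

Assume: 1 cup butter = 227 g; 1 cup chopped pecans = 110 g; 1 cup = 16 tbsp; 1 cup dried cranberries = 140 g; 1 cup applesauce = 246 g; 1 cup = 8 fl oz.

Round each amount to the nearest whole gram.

butter: 2291 g; dried cranberries: 2826 g; applesauce: 2921 g; chopped pecans: 65 g

Scaling factor: 19/2 = 9.5.
butter: (1 cup + 1 tbsp = 1.0625 cup) × 19/2 × 227 g/cup ≈ 2291 g
dried cranberries: (2 cup + 2 tbsp = 2.125 cup) × 19/2 × 140 g/cup ≈ 2826 g
applesauce: 10 fl oz × 19/2 ÷ 8 fl oz/cup × 246 g/cup ≈ 2921 g
chopped pecans: 1 tbsp × 19/2 ÷ 16 tbsp/cup × 110 g/cup ≈ 65 g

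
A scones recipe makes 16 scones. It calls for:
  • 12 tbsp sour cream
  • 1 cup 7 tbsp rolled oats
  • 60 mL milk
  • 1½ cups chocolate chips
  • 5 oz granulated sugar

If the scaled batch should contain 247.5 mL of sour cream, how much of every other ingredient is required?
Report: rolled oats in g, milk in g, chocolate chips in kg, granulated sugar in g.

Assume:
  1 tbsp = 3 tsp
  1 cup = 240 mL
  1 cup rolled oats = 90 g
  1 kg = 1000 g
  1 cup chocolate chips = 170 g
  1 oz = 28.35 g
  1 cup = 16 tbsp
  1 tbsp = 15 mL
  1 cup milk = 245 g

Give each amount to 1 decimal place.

rolled oats: 177.9 g; milk: 84.2 g; chocolate chips: 0.4 kg; granulated sugar: 194.9 g

The original recipe has 180 mL of sour cream, so the scaling factor is 247.5 ÷ 180 = 11/8 = 1.375.
rolled oats: (1 cup + 7 tbsp = 1.4375 cup) × 11/8 × 90 g/cup ≈ 177.9 g
milk: 60 mL × 11/8 ÷ 240 mL/cup × 245 g/cup ≈ 84.2 g
chocolate chips: 1.5 cup × 11/8 × 170 g/cup ÷ 1000 g/kg ≈ 0.4 kg
granulated sugar: 5 oz × 11/8 × 28.35 g/oz ≈ 194.9 g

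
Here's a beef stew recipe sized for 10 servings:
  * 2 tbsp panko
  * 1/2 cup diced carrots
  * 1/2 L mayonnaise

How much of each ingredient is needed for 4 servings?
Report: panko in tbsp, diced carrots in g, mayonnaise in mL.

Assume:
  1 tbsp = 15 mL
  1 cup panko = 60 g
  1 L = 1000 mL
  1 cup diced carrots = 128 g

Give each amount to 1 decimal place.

panko: 0.8 tbsp; diced carrots: 25.6 g; mayonnaise: 200.0 mL

Scaling factor: 4/10 = 2/5 = 0.4.
panko: 2 tbsp × 2/5 = 0.8 tbsp
diced carrots: 0.5 cup × 2/5 × 128 g/cup = 25.6 g
mayonnaise: 0.5 L × 2/5 × 1000 mL/L = 200.0 mL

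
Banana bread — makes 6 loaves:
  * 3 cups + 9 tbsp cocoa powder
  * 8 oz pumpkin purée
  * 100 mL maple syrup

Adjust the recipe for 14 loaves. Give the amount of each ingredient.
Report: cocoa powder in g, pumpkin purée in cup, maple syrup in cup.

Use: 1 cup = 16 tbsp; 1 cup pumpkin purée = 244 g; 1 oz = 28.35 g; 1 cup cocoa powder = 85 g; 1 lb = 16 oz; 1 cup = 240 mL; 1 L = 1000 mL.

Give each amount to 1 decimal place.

cocoa powder: 706.6 g; pumpkin purée: 2.2 cup; maple syrup: 1.0 cup

Scaling factor: 14/6 = 7/3.
cocoa powder: (3 cup + 9 tbsp = 3.5625 cup) × 7/3 × 85 g/cup ≈ 706.6 g
pumpkin purée: 8 oz × 7/3 × 28.35 g/oz ÷ 244 g/cup ≈ 2.2 cup
maple syrup: 100 mL × 7/3 ÷ 240 mL/cup ≈ 1.0 cup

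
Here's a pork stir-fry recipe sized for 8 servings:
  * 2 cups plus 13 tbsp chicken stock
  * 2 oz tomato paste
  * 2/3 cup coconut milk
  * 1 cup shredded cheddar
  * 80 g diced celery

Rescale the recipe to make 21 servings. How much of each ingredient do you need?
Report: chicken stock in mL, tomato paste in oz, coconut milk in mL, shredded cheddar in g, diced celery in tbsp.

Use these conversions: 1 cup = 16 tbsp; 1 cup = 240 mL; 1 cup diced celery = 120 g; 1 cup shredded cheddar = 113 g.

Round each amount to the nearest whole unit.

chicken stock: 1772 mL; tomato paste: 5 oz; coconut milk: 420 mL; shredded cheddar: 297 g; diced celery: 28 tbsp

Scaling factor: 21/8 = 2.625.
chicken stock: (2 cup + 13 tbsp = 2.8125 cup) × 21/8 × 240 mL/cup ≈ 1772 mL
tomato paste: 2 oz × 21/8 ≈ 5 oz
coconut milk: 2/3 cup × 21/8 × 240 mL/cup = 420 mL
shredded cheddar: 1 cup × 21/8 × 113 g/cup ≈ 297 g
diced celery: 80 g × 21/8 ÷ 120 g/cup × 16 tbsp/cup = 28 tbsp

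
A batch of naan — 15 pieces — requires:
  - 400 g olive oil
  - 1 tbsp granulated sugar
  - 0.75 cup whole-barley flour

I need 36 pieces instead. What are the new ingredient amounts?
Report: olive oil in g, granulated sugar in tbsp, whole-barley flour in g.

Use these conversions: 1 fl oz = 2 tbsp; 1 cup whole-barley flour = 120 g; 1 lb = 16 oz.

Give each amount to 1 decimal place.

Scaling factor: 36/15 = 12/5 = 2.4.
olive oil: 400 g × 12/5 = 960.0 g
granulated sugar: 1 tbsp × 12/5 = 2.4 tbsp
whole-barley flour: 0.75 cup × 12/5 × 120 g/cup = 216.0 g

olive oil: 960.0 g; granulated sugar: 2.4 tbsp; whole-barley flour: 216.0 g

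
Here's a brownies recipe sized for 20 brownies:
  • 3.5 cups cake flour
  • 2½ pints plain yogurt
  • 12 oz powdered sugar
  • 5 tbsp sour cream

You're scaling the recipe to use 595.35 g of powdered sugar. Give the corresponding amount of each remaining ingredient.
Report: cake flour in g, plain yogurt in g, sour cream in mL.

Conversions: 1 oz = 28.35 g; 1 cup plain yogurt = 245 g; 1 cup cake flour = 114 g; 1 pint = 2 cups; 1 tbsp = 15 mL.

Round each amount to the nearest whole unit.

cake flour: 698 g; plain yogurt: 2144 g; sour cream: 131 mL

The original recipe has 340.2 g of powdered sugar, so the scaling factor is 595.35 ÷ 340.2 = 7/4 = 1.75.
cake flour: 3.5 cup × 7/4 × 114 g/cup ≈ 698 g
plain yogurt: 2.5 pint × 7/4 × 2 cup/pint × 245 g/cup ≈ 2144 g
sour cream: 5 tbsp × 7/4 × 15 mL/tbsp ≈ 131 mL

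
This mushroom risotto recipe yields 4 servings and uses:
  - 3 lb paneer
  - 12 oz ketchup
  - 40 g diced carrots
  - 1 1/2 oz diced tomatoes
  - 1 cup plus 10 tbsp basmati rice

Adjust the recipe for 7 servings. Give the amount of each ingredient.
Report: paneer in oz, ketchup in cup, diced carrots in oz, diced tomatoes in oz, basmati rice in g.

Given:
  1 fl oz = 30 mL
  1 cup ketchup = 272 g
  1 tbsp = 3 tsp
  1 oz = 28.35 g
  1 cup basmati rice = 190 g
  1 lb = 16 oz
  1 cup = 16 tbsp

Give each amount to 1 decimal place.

paneer: 84.0 oz; ketchup: 2.2 cup; diced carrots: 2.5 oz; diced tomatoes: 2.6 oz; basmati rice: 540.3 g

Scaling factor: 7/4 = 1.75.
paneer: 3 lb × 7/4 × 16 oz/lb = 84.0 oz
ketchup: 12 oz × 7/4 × 28.35 g/oz ÷ 272 g/cup ≈ 2.2 cup
diced carrots: 40 g × 7/4 ÷ 28.35 g/oz ≈ 2.5 oz
diced tomatoes: 1.5 oz × 7/4 ≈ 2.6 oz
basmati rice: (1 cup + 10 tbsp = 1.625 cup) × 7/4 × 190 g/cup ≈ 540.3 g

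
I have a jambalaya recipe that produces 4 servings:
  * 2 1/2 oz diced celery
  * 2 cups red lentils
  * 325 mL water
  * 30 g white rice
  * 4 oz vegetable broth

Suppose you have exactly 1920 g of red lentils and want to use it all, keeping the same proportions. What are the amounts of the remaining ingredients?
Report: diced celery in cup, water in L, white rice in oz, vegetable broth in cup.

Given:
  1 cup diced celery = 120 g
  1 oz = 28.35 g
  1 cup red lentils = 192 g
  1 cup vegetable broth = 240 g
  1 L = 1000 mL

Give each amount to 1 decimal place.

The original recipe has 384 g of red lentils, so the scaling factor is 1920 ÷ 384 = 5.
diced celery: 2.5 oz × 5 × 28.35 g/oz ÷ 120 g/cup ≈ 3.0 cup
water: 325 mL × 5 ÷ 1000 mL/L ≈ 1.6 L
white rice: 30 g × 5 ÷ 28.35 g/oz ≈ 5.3 oz
vegetable broth: 4 oz × 5 × 28.35 g/oz ÷ 240 g/cup ≈ 2.4 cup

diced celery: 3.0 cup; water: 1.6 L; white rice: 5.3 oz; vegetable broth: 2.4 cup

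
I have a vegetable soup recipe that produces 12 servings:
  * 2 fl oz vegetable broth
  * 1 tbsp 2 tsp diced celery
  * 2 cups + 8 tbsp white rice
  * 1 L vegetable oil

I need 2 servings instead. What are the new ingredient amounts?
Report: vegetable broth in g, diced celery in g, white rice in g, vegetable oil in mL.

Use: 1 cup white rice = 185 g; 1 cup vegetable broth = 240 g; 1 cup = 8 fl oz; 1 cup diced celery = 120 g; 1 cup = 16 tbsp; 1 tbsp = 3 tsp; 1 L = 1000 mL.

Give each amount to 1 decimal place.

vegetable broth: 10.0 g; diced celery: 2.1 g; white rice: 77.1 g; vegetable oil: 166.7 mL

Scaling factor: 2/12 = 1/6.
vegetable broth: 2 fl oz × 1/6 ÷ 8 fl oz/cup × 240 g/cup = 10.0 g
diced celery: (1 tbsp + 2 tsp = 5/3 tbsp) × 1/6 ÷ 16 tbsp/cup × 120 g/cup ≈ 2.1 g
white rice: (2 cup + 8 tbsp = 2.5 cup) × 1/6 × 185 g/cup ≈ 77.1 g
vegetable oil: 1 L × 1/6 × 1000 mL/L ≈ 166.7 mL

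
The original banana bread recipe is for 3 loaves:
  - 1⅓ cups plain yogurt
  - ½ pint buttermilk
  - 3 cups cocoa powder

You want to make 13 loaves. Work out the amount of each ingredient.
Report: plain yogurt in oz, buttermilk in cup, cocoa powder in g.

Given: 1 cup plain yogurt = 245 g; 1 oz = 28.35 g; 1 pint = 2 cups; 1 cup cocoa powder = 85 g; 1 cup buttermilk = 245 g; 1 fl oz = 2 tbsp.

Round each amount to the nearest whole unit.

Scaling factor: 13/3.
plain yogurt: 4/3 cup × 13/3 × 245 g/cup ÷ 28.35 g/oz ≈ 50 oz
buttermilk: 0.5 pint × 13/3 × 2 cup/pint ≈ 4 cup
cocoa powder: 3 cup × 13/3 × 85 g/cup = 1105 g

plain yogurt: 50 oz; buttermilk: 4 cup; cocoa powder: 1105 g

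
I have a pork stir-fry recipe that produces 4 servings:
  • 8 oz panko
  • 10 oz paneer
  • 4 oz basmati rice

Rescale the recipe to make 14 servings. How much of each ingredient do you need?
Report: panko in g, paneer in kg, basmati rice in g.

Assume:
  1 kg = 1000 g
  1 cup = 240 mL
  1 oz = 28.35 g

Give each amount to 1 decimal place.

Scaling factor: 14/4 = 7/2 = 3.5.
panko: 8 oz × 7/2 × 28.35 g/oz = 793.8 g
paneer: 10 oz × 7/2 × 28.35 g/oz ÷ 1000 g/kg ≈ 1.0 kg
basmati rice: 4 oz × 7/2 × 28.35 g/oz = 396.9 g

panko: 793.8 g; paneer: 1.0 kg; basmati rice: 396.9 g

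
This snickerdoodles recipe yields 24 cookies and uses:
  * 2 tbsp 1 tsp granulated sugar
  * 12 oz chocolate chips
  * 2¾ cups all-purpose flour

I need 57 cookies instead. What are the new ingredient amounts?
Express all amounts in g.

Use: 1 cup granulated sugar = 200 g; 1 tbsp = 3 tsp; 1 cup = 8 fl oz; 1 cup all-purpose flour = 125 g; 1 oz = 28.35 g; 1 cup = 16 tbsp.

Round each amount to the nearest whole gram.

granulated sugar: 69 g; chocolate chips: 808 g; all-purpose flour: 816 g

Scaling factor: 57/24 = 19/8 = 2.375.
granulated sugar: (2 tbsp + 1 tsp = 7/3 tbsp) × 19/8 ÷ 16 tbsp/cup × 200 g/cup ≈ 69 g
chocolate chips: 12 oz × 19/8 × 28.35 g/oz ≈ 808 g
all-purpose flour: 2.75 cup × 19/8 × 125 g/cup ≈ 816 g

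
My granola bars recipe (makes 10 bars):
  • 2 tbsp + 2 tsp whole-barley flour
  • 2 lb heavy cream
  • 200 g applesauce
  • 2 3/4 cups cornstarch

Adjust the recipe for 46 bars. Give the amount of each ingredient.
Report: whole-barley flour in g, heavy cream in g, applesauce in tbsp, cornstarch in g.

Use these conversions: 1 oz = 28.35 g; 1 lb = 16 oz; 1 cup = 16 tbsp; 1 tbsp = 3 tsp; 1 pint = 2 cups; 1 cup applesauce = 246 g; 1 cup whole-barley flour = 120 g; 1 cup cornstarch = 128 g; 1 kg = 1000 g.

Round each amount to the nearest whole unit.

whole-barley flour: 92 g; heavy cream: 4173 g; applesauce: 60 tbsp; cornstarch: 1619 g

Scaling factor: 46/10 = 23/5 = 4.6.
whole-barley flour: (2 tbsp + 2 tsp = 8/3 tbsp) × 23/5 ÷ 16 tbsp/cup × 120 g/cup = 92 g
heavy cream: 2 lb × 23/5 × 16 oz/lb × 28.35 g/oz ≈ 4173 g
applesauce: 200 g × 23/5 ÷ 246 g/cup × 16 tbsp/cup ≈ 60 tbsp
cornstarch: 2.75 cup × 23/5 × 128 g/cup ≈ 1619 g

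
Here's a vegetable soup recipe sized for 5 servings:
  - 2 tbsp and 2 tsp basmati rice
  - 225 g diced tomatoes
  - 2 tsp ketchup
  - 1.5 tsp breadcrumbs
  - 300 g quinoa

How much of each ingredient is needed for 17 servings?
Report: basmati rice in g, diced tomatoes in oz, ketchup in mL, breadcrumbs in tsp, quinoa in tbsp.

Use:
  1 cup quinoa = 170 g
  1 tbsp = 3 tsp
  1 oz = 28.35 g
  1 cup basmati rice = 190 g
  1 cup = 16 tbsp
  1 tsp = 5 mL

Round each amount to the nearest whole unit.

Scaling factor: 17/5 = 3.4.
basmati rice: (2 tbsp + 2 tsp = 8/3 tbsp) × 17/5 ÷ 16 tbsp/cup × 190 g/cup ≈ 108 g
diced tomatoes: 225 g × 17/5 ÷ 28.35 g/oz ≈ 27 oz
ketchup: 2 tsp × 17/5 × 5 mL/tsp = 34 mL
breadcrumbs: 1.5 tsp × 17/5 ≈ 5 tsp
quinoa: 300 g × 17/5 ÷ 170 g/cup × 16 tbsp/cup = 96 tbsp

basmati rice: 108 g; diced tomatoes: 27 oz; ketchup: 34 mL; breadcrumbs: 5 tsp; quinoa: 96 tbsp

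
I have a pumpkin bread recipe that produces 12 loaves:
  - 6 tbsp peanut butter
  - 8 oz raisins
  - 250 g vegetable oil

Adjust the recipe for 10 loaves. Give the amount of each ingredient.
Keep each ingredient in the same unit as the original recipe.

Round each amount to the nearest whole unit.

Scaling factor: 10/12 = 5/6.
peanut butter: 6 tbsp × 5/6 = 5 tbsp
raisins: 8 oz × 5/6 ≈ 7 oz
vegetable oil: 250 g × 5/6 ≈ 208 g

peanut butter: 5 tbsp; raisins: 7 oz; vegetable oil: 208 g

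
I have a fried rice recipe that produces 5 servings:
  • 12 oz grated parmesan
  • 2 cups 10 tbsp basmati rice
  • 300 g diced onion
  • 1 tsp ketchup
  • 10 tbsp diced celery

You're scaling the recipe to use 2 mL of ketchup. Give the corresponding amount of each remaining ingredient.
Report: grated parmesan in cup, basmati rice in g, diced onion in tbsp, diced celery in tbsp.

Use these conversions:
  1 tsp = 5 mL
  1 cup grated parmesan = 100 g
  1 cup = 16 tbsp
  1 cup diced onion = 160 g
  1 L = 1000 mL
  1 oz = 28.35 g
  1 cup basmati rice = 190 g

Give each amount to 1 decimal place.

grated parmesan: 1.4 cup; basmati rice: 199.5 g; diced onion: 12.0 tbsp; diced celery: 4.0 tbsp

The original recipe has 5 mL of ketchup, so the scaling factor is 2 ÷ 5 = 2/5 = 0.4.
grated parmesan: 12 oz × 2/5 × 28.35 g/oz ÷ 100 g/cup ≈ 1.4 cup
basmati rice: (2 cup + 10 tbsp = 2.625 cup) × 2/5 × 190 g/cup = 199.5 g
diced onion: 300 g × 2/5 ÷ 160 g/cup × 16 tbsp/cup = 12.0 tbsp
diced celery: 10 tbsp × 2/5 = 4.0 tbsp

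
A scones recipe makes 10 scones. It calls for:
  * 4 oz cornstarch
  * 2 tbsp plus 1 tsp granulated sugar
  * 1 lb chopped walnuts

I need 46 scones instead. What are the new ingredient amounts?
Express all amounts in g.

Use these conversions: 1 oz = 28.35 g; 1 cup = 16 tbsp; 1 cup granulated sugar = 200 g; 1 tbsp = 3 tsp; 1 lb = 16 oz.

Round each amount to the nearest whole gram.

cornstarch: 522 g; granulated sugar: 134 g; chopped walnuts: 2087 g

Scaling factor: 46/10 = 23/5 = 4.6.
cornstarch: 4 oz × 23/5 × 28.35 g/oz ≈ 522 g
granulated sugar: (2 tbsp + 1 tsp = 7/3 tbsp) × 23/5 ÷ 16 tbsp/cup × 200 g/cup ≈ 134 g
chopped walnuts: 1 lb × 23/5 × 16 oz/lb × 28.35 g/oz ≈ 2087 g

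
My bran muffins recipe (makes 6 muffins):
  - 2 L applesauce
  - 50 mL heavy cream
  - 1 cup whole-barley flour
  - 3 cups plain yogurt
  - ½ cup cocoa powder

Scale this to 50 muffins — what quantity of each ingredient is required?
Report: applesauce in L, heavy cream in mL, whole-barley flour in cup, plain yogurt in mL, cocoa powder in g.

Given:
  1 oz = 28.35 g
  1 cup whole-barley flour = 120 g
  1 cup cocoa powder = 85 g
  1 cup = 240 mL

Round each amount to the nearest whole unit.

applesauce: 17 L; heavy cream: 417 mL; whole-barley flour: 8 cup; plain yogurt: 6000 mL; cocoa powder: 354 g

Scaling factor: 50/6 = 25/3.
applesauce: 2 L × 25/3 ≈ 17 L
heavy cream: 50 mL × 25/3 ≈ 417 mL
whole-barley flour: 1 cup × 25/3 ≈ 8 cup
plain yogurt: 3 cup × 25/3 × 240 mL/cup = 6000 mL
cocoa powder: 0.5 cup × 25/3 × 85 g/cup ≈ 354 g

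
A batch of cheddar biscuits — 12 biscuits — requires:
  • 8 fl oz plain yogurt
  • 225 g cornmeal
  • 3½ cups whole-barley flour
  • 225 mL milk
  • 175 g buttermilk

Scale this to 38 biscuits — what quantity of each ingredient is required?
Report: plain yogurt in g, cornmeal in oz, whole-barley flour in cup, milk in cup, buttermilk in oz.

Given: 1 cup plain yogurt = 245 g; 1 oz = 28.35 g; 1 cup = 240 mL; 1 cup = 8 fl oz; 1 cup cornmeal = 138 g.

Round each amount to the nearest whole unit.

plain yogurt: 776 g; cornmeal: 25 oz; whole-barley flour: 11 cup; milk: 3 cup; buttermilk: 20 oz

Scaling factor: 38/12 = 19/6.
plain yogurt: 8 fl oz × 19/6 ÷ 8 fl oz/cup × 245 g/cup ≈ 776 g
cornmeal: 225 g × 19/6 ÷ 28.35 g/oz ≈ 25 oz
whole-barley flour: 3.5 cup × 19/6 ≈ 11 cup
milk: 225 mL × 19/6 ÷ 240 mL/cup ≈ 3 cup
buttermilk: 175 g × 19/6 ÷ 28.35 g/oz ≈ 20 oz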